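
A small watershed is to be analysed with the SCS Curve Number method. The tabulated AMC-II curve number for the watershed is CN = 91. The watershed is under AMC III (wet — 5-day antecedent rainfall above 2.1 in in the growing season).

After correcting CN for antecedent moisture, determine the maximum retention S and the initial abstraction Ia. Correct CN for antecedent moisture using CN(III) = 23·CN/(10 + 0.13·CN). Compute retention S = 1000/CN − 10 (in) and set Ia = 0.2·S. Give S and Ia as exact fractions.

S = 900/2093 in ≈ 0.430 in; Ia = 180/2093 in ≈ 0.086 in

Wet (AMC III): CN(III) = 23·91/(10 + 0.13·91) = 2093/(2183/100) = 209300/2183 ≈ 95.877
S = 1000/(209300/2183) − 10 = 900/2093 in ≈ 0.430 in
Ia = 0.2S: 0.2·0.430 = 0.086 in (exactly 180/2093)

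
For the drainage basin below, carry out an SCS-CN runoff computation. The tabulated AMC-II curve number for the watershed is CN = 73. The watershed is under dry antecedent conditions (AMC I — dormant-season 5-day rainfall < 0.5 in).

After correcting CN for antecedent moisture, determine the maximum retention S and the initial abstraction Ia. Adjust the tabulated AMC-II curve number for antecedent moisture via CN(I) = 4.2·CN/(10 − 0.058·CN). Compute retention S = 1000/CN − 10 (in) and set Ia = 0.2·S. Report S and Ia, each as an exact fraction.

Dry (AMC I): CN(I) = 4.2·73/(10 − 0.058·73) = (1533/5)/(2883/500) = 51100/961 ≈ 53.174
S = 1000/(51100/961) − 10 = 4500/511 in ≈ 8.806 in
Ia = 0.2·(4500/511) = 900/511 in ≈ 1.761 in

S = 4500/511 in ≈ 8.806 in; Ia = 900/511 in ≈ 1.761 in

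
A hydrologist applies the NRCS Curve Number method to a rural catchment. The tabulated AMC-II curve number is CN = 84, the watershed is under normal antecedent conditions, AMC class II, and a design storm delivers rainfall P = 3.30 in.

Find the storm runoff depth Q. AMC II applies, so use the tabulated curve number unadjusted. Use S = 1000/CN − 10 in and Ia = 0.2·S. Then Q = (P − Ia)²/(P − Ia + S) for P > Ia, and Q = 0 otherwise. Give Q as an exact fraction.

Q = 375769/212730 in ≈ 1.766 in

AMC II — tabulated CN = 84 applies directly.
S = 1000/84 − 10 = 40/21 in ≈ 1.905 in
Ia = 0.2·(40/21) = 8/21 in ≈ 0.381 in
Excess rainfall: 3.300 − 0.381 = 2.919 in; P > Ia so Q > 0
Q = (613/210)²/((613/210) + 40/21) = (375769/44100)/(1013/210) = 375769/212730 in ≈ 1.766 in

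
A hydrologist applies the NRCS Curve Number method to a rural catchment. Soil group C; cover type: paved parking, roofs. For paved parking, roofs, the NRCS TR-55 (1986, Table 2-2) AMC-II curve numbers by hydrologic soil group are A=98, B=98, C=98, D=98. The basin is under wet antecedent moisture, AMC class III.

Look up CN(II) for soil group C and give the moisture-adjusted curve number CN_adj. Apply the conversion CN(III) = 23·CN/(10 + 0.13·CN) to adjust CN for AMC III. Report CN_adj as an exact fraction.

CN_adj = 112700/1137 ≈ 99.120

NRCS table: paved parking, roofs, soil group C → CN(II) = 98
Wet (AMC III): CN(III) = 23·98/(10 + 0.13·98) = 2254/(1137/50) = 112700/1137 ≈ 99.120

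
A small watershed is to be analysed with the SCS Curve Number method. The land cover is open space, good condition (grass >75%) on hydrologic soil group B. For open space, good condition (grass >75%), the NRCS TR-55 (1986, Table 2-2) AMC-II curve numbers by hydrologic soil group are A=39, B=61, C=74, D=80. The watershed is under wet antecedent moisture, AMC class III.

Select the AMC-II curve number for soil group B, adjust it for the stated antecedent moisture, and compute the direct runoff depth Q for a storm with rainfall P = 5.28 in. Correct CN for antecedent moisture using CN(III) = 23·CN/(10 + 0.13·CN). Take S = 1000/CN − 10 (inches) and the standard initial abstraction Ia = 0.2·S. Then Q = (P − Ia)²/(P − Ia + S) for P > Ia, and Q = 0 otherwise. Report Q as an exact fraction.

NRCS table: open space, good condition (grass >75%), soil group B → CN(II) = 61
Wet (AMC III): CN(III) = 23·61/(10 + 0.13·61) = 1403/(1793/100) = 140300/1793 ≈ 78.249
S = 1000/(140300/1793) − 10 = 3900/1403 in ≈ 2.780 in
Ia = 0.2S: 0.2·2.780 = 0.556 in (exactly 780/1403)
Since P=5.280 > Ia=0.556: effective rainfall P−Ia = 165696/35075 in
Runoff Q = (P−Ia)²/(P−Ia+S) = (4.724)²/(4.724+2.780) = 762643456/256433325 ≈ 2.974 in

Q = 762643456/256433325 in ≈ 2.974 in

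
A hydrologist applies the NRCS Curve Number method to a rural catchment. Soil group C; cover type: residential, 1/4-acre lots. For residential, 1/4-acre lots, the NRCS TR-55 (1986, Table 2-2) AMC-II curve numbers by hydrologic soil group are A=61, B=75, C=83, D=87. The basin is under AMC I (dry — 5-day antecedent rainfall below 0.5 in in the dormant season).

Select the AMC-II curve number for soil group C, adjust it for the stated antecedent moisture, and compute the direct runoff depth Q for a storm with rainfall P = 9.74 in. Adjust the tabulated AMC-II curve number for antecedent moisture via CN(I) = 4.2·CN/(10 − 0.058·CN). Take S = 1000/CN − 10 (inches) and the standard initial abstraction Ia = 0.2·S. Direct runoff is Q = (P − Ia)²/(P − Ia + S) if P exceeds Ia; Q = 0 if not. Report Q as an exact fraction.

Q = 583453073281/103607493150 in ≈ 5.631 in

NRCS table: residential, 1/4-acre lots, soil group C → CN(II) = 83
Adjust CN=83 to AMC I: 4.2·83/(10 − 0.058·83) → (1743/5) ÷ (2593/500) = 174300/2593 ≈ 67.219
Max retention: S = 1000/(174300/2593) − 10 = 8500/1743 in (≈ 4.877 in)
Ia = 0.2·(8500/1743) = 1700/1743 in ≈ 0.975 in
Since P=9.740 > Ia=0.975: effective rainfall P−Ia = 763841/87150 in
Q = (763841/87150)²/((763841/87150) + 8500/1743) = (583453073281/7595122500)/(1188841/87150) = 583453073281/103607493150 in ≈ 5.631 in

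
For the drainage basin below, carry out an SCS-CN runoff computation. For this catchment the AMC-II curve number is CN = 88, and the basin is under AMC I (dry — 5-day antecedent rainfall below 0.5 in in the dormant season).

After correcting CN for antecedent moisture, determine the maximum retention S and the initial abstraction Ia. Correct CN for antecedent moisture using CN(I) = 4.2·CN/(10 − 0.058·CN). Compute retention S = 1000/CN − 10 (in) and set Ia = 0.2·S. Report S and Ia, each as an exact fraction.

S = 250/77 in ≈ 3.247 in; Ia = 50/77 in ≈ 0.649 in

CN(I) from CN(II)=88: (4.2·88)/(10 − 0.058·88) = 3850/51 ≈ 75.490
S = 1000/(3850/51) − 10 = 250/77 in ≈ 3.247 in
Ia = 0.2S: 0.2·3.247 = 0.649 in (exactly 50/77)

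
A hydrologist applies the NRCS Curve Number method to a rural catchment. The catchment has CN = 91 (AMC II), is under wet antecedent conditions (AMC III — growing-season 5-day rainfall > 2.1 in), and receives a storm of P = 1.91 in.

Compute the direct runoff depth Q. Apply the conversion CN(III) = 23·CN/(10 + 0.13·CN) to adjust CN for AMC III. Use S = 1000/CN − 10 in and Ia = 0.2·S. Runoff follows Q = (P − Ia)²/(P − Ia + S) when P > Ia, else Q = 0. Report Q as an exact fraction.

Adjust CN=91 to AMC III: 23·91/(10 + 0.13·91) → 2093 ÷ (2183/100) = 209300/2183 ≈ 95.877
Max retention: S = 1000/(209300/2183) − 10 = 900/2093 in (≈ 0.430 in)
Ia = 0.2S: 0.2·0.430 = 0.086 in (exactly 180/2093)
P − Ia = 1.910 − 0.086 = 381763/209300 ≈ 1.824 in (> 0, runoff occurs)
Runoff Q = (P−Ia)²/(P−Ia+S) = (1.824)²/(1.824+0.430) = 145742988169/98739995900 ≈ 1.476 in

Q = 145742988169/98739995900 in ≈ 1.476 in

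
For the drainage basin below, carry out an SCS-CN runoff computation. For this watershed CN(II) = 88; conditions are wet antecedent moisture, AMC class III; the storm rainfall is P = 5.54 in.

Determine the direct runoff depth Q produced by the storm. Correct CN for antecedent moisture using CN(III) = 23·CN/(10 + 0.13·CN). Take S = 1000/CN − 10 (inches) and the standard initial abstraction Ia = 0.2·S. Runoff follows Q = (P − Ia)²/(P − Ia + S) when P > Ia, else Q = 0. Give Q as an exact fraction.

Q = 4703353561/962424650 in ≈ 4.887 in

Wet (AMC III): CN(III) = 23·88/(10 + 0.13·88) = 2024/(536/25) = 6325/67 ≈ 94.403
Retention S: 1000/CN − 10 with CN=94.403 → S = 150/253 ≈ 0.593 in
Initial abstraction Ia = S/5 = (150/253)/5 = 30/253 ≈ 0.119 in
Excess rainfall: 5.540 − 0.119 = 5.421 in; P > Ia so Q > 0
Q: (68581/12650)² ÷ (76081/12650) = 4703353561/962424650 in (≈ 4.887 in)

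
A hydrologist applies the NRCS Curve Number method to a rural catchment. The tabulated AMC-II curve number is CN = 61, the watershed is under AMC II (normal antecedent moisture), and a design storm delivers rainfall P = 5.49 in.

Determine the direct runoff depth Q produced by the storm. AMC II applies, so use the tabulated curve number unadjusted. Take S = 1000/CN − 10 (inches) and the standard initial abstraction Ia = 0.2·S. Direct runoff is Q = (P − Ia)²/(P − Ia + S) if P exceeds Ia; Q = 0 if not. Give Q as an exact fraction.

Q = 219974907/131534300 in ≈ 1.672 in

AMC II — tabulated CN = 61 applies directly.
S = 1000/61 − 10 = 390/61 in ≈ 6.393 in
Ia = 0.2·(390/61) = 78/61 in ≈ 1.279 in
Since P=5.490 > Ia=1.279: effective rainfall P−Ia = 25689/6100 in
Runoff Q = (P−Ia)²/(P−Ia+S) = (4.211)²/(4.211+6.393) = 219974907/131534300 ≈ 1.672 in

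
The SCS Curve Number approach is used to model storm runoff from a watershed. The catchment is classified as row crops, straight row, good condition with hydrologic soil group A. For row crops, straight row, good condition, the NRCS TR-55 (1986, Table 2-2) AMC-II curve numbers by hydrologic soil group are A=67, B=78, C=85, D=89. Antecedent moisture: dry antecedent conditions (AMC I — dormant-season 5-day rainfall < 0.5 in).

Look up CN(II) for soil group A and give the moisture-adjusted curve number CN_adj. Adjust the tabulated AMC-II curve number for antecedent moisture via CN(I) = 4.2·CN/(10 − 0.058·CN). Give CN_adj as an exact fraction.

CN_adj = 46900/1019 ≈ 46.026

NRCS table: row crops, straight row, good condition, soil group A → CN(II) = 67
Adjust CN=67 to AMC I: 4.2·67/(10 − 0.058·67) → (1407/5) ÷ (3057/500) = 46900/1019 ≈ 46.026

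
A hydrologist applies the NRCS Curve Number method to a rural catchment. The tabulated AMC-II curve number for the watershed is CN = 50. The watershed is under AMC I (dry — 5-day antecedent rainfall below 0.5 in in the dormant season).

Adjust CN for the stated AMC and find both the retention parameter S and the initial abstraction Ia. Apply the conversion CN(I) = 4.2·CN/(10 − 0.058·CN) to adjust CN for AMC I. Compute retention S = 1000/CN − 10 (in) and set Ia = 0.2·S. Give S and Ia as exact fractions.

Dry (AMC I): CN(I) = 4.2·50/(10 − 0.058·50) = 210/(71/10) = 2100/71 ≈ 29.577
Max retention: S = 1000/(2100/71) − 10 = 500/21 in (≈ 23.810 in)
Initial abstraction Ia = S/5 = (500/21)/5 = 100/21 ≈ 4.762 in

S = 500/21 in ≈ 23.810 in; Ia = 100/21 in ≈ 4.762 in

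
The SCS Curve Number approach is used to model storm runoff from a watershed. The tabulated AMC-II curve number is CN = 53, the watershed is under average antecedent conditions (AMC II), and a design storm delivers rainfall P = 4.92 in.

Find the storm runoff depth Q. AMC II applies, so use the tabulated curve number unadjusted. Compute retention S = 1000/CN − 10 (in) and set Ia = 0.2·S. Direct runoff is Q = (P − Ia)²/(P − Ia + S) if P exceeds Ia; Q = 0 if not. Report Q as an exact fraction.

AMC II — tabulated CN = 53 applies directly.
S = 1000/53 − 10 = 470/53 in ≈ 8.868 in
Ia = 0.2S: 0.2·8.868 = 1.774 in (exactly 94/53)
Excess rainfall: 4.920 − 1.774 = 3.146 in; P > Ia so Q > 0
Q: (4169/1325)² ÷ (15919/1325) = 17380561/21092675 in (≈ 0.824 in)

Q = 17380561/21092675 in ≈ 0.824 in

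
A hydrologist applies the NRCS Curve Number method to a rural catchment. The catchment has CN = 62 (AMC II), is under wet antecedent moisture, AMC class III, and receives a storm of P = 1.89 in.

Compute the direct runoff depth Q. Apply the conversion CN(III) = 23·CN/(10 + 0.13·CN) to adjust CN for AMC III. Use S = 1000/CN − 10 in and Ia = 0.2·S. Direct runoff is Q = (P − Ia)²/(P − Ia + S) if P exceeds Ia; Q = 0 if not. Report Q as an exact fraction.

Wet (AMC III): CN(III) = 23·62/(10 + 0.13·62) = 1426/(903/50) = 71300/903 ≈ 78.959
Max retention: S = 1000/(71300/903) − 10 = 1900/713 in (≈ 2.665 in)
Ia = 0.2·(1900/713) = 380/713 in ≈ 0.533 in
Since P=1.890 > Ia=0.533: effective rainfall P−Ia = 96757/71300 in
Q: (96757/71300)² ÷ (286757/71300) = 9361917049/20445774100 in (≈ 0.458 in)

Q = 9361917049/20445774100 in ≈ 0.458 in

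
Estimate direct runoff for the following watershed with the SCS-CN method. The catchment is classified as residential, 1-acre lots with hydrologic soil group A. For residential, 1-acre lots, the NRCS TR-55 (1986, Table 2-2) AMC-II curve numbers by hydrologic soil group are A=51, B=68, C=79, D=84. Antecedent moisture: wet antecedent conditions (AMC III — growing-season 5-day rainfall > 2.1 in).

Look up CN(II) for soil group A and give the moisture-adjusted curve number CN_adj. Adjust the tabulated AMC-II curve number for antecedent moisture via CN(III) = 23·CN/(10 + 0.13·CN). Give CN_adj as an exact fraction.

NRCS table: residential, 1-acre lots, soil group A → CN(II) = 51
Adjust CN=51 to AMC III: 23·51/(10 + 0.13·51) → 1173 ÷ (1663/100) = 117300/1663 ≈ 70.535

CN_adj = 117300/1663 ≈ 70.535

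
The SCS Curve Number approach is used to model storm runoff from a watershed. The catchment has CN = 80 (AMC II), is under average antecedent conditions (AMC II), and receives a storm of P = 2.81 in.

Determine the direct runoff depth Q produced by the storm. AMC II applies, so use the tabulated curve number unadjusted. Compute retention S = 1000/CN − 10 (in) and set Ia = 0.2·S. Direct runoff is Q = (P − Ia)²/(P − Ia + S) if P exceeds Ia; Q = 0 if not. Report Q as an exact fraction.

Q = 53361/48100 in ≈ 1.109 in

AMC II — tabulated CN = 80 applies directly.
Retention S: 1000/CN − 10 with CN=80.000 → S = 5/2 ≈ 2.500 in
Initial abstraction Ia = S/5 = (5/2)/5 = 1/2 ≈ 0.500 in
P − Ia = 2.810 − 0.500 = 231/100 ≈ 2.310 in (> 0, runoff occurs)
Runoff Q = (P−Ia)²/(P−Ia+S) = (2.310)²/(2.310+2.500) = 53361/48100 ≈ 1.109 in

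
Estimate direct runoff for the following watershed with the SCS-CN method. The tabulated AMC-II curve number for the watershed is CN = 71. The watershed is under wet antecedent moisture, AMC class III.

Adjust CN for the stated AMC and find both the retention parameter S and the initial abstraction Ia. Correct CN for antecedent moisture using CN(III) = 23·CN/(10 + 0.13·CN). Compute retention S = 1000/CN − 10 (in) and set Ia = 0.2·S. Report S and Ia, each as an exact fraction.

CN(III) from CN(II)=71: (23·71)/(10 + 0.13·71) = 163300/1923 ≈ 84.919
Retention S: 1000/CN − 10 with CN=84.919 → S = 2900/1633 ≈ 1.776 in
Initial abstraction Ia = S/5 = (2900/1633)/5 = 580/1633 ≈ 0.355 in

S = 2900/1633 in ≈ 1.776 in; Ia = 580/1633 in ≈ 0.355 in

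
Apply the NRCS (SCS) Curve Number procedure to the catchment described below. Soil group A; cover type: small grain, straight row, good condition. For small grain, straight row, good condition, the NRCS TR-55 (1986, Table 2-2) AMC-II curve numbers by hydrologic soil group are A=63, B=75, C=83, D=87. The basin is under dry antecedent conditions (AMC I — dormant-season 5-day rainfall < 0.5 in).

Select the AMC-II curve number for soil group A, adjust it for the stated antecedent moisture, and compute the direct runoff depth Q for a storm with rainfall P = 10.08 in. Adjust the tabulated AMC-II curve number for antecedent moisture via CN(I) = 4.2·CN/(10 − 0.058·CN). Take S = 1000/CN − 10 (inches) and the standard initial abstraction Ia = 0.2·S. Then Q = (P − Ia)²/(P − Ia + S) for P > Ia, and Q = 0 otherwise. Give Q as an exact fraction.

Q = 14507720704/5816205675 in ≈ 2.494 in

NRCS table: small grain, straight row, good condition, soil group A → CN(II) = 63
Dry (AMC I): CN(I) = 4.2·63/(10 − 0.058·63) = (1323/5)/(3173/500) = 132300/3173 ≈ 41.696
Max retention: S = 1000/(132300/3173) − 10 = 18500/1323 in (≈ 13.983 in)
Ia = 0.2S: 0.2·13.983 = 2.797 in (exactly 3700/1323)
Excess rainfall: 10.080 − 2.797 = 7.283 in; P > Ia so Q > 0
Q: (240896/33075)² ÷ (703396/33075) = 14507720704/5816205675 in (≈ 2.494 in)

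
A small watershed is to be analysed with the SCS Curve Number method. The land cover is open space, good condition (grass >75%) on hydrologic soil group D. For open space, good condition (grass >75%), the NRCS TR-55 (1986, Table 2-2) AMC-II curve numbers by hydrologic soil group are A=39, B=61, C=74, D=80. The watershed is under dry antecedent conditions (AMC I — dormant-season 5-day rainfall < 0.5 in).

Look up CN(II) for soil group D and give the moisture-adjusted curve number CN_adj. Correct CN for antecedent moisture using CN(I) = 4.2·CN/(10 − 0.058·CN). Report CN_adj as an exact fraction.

CN_adj = 4200/67 ≈ 62.687

NRCS table: open space, good condition (grass >75%), soil group D → CN(II) = 80
CN(I) from CN(II)=80: (4.2·80)/(10 − 0.058·80) = 4200/67 ≈ 62.687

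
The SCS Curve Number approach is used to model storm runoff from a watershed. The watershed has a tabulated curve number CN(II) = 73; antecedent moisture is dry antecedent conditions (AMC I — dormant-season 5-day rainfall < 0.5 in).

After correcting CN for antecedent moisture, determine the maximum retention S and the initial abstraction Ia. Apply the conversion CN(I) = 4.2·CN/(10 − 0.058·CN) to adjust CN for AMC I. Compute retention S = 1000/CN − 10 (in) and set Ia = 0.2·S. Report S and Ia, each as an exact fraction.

S = 4500/511 in ≈ 8.806 in; Ia = 900/511 in ≈ 1.761 in

CN(I) from CN(II)=73: (4.2·73)/(10 − 0.058·73) = 51100/961 ≈ 53.174
Retention S: 1000/CN − 10 with CN=53.174 → S = 4500/511 ≈ 8.806 in
Initial abstraction Ia = S/5 = (4500/511)/5 = 900/511 ≈ 1.761 in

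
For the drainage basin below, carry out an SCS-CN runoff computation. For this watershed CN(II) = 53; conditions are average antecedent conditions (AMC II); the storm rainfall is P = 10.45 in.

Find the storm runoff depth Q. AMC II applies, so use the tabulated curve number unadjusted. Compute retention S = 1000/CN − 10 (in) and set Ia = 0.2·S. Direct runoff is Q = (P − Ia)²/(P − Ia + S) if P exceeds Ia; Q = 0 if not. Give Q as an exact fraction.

Q = 84584809/19712820 in ≈ 4.291 in

AMC II — tabulated CN = 53 applies directly.
Max retention: S = 1000/53 − 10 = 470/53 in (≈ 8.868 in)
Ia = 0.2·(470/53) = 94/53 in ≈ 1.774 in
P − Ia = 10.450 − 1.774 = 9197/1060 ≈ 8.676 in (> 0, runoff occurs)
Q = (9197/1060)²/((9197/1060) + 470/53) = (84584809/1123600)/(18597/1060) = 84584809/19712820 in ≈ 4.291 in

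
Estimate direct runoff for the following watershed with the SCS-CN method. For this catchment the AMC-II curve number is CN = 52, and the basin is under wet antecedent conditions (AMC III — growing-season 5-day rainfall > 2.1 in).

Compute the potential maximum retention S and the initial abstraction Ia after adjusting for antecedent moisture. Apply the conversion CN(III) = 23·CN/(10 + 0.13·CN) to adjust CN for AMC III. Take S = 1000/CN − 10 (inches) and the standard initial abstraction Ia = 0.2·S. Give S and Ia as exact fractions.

Wet (AMC III): CN(III) = 23·52/(10 + 0.13·52) = 1196/(419/25) = 29900/419 ≈ 71.360
S = 1000/(29900/419) − 10 = 1200/299 in ≈ 4.013 in
Ia = 0.2S: 0.2·4.013 = 0.803 in (exactly 240/299)

S = 1200/299 in ≈ 4.013 in; Ia = 240/299 in ≈ 0.803 in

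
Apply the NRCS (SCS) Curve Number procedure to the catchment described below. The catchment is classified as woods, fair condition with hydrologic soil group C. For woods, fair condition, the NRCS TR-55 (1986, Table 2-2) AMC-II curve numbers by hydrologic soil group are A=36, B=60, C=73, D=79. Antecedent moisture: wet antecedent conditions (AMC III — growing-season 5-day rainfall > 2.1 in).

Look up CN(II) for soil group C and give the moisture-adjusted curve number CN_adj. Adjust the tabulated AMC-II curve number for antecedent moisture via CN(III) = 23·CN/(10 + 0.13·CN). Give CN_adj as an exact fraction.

NRCS table: woods, fair condition, soil group C → CN(II) = 73
CN(III) from CN(II)=73: (23·73)/(10 + 0.13·73) = 167900/1949 ≈ 86.147

CN_adj = 167900/1949 ≈ 86.147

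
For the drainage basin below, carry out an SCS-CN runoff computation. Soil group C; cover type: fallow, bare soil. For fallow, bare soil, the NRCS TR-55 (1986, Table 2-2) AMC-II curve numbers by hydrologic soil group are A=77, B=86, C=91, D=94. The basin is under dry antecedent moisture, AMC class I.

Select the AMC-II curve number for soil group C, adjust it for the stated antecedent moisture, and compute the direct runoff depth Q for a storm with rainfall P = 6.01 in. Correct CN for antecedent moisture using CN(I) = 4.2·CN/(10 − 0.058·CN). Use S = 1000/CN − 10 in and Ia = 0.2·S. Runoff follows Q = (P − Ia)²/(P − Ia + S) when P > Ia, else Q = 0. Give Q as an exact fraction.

NRCS table: fallow, bare soil, soil group C → CN(II) = 91
Dry (AMC I): CN(I) = 4.2·91/(10 − 0.058·91) = (1911/5)/(2361/500) = 63700/787 ≈ 80.940
S = 1000/(63700/787) − 10 = 1500/637 in ≈ 2.355 in
Initial abstraction Ia = S/5 = (1500/637)/5 = 300/637 ≈ 0.471 in
Excess rainfall: 6.010 − 0.471 = 5.539 in; P > Ia so Q > 0
Q = (352837/63700)²/((352837/63700) + 1500/637) = (124493948569/4057690000)/(502837/63700) = 124493948569/32030716900 in ≈ 3.887 in

Q = 124493948569/32030716900 in ≈ 3.887 in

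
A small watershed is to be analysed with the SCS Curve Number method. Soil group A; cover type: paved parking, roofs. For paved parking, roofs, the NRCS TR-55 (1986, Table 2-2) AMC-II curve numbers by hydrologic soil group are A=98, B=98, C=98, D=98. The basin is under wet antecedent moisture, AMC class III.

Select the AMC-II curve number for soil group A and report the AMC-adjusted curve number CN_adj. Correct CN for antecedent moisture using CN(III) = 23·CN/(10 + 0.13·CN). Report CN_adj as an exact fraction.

CN_adj = 112700/1137 ≈ 99.120

NRCS table: paved parking, roofs, soil group A → CN(II) = 98
CN(III) from CN(II)=98: (23·98)/(10 + 0.13·98) = 112700/1137 ≈ 99.120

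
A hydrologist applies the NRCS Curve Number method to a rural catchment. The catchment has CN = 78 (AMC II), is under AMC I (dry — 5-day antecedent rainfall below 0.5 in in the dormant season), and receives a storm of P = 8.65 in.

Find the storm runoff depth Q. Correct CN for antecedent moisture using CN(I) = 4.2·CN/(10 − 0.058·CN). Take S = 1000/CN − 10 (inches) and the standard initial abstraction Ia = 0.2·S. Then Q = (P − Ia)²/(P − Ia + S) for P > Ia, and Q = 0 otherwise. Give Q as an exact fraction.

CN(I) from CN(II)=78: (4.2·78)/(10 − 0.058·78) = 81900/1369 ≈ 59.825
Retention S: 1000/CN − 10 with CN=59.825 → S = 5500/819 ≈ 6.716 in
Ia = 0.2S: 0.2·6.716 = 1.343 in (exactly 1100/819)
P − Ia = 8.650 − 1.343 = 119687/16380 ≈ 7.307 in (> 0, runoff occurs)
Q: (119687/16380)² ÷ (229687/16380) = 14324977969/3762273060 in (≈ 3.808 in)

Q = 14324977969/3762273060 in ≈ 3.808 in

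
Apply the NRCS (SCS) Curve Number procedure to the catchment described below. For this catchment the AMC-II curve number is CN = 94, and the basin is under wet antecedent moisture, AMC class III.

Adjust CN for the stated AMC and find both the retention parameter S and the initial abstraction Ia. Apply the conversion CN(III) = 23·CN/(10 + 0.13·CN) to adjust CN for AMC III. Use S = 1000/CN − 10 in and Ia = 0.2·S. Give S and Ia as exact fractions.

Wet (AMC III): CN(III) = 23·94/(10 + 0.13·94) = 2162/(1111/50) = 108100/1111 ≈ 97.300
Retention S: 1000/CN − 10 with CN=97.300 → S = 300/1081 ≈ 0.278 in
Initial abstraction Ia = S/5 = (300/1081)/5 = 60/1081 ≈ 0.056 in

S = 300/1081 in ≈ 0.278 in; Ia = 60/1081 in ≈ 0.056 in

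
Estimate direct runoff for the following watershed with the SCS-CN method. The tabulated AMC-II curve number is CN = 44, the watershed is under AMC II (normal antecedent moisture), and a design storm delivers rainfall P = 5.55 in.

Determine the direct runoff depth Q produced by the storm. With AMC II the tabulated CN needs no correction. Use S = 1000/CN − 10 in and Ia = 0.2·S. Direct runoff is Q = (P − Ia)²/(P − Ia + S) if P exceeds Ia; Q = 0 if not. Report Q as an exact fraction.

CN(II) = 44; AMC II needs no correction.
S = 1000/44 − 10 = 140/11 in ≈ 12.727 in
Ia = 0.2S: 0.2·12.727 = 2.545 in (exactly 28/11)
Excess rainfall: 5.550 − 2.545 = 3.005 in; P > Ia so Q > 0
Runoff Q = (P−Ia)²/(P−Ia+S) = (3.005)²/(3.005+12.727) = 436921/761420 ≈ 0.574 in

Q = 436921/761420 in ≈ 0.574 in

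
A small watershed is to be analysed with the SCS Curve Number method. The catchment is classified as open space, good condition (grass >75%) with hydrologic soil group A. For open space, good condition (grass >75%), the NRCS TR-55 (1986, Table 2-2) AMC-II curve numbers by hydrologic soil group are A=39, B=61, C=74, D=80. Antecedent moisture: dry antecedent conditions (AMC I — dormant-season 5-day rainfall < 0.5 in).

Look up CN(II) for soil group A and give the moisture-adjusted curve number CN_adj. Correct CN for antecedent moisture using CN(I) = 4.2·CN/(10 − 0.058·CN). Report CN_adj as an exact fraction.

CN_adj = 81900/3869 ≈ 21.168

NRCS table: open space, good condition (grass >75%), soil group A → CN(II) = 39
Adjust CN=39 to AMC I: 4.2·39/(10 − 0.058·39) → (819/5) ÷ (3869/500) = 81900/3869 ≈ 21.168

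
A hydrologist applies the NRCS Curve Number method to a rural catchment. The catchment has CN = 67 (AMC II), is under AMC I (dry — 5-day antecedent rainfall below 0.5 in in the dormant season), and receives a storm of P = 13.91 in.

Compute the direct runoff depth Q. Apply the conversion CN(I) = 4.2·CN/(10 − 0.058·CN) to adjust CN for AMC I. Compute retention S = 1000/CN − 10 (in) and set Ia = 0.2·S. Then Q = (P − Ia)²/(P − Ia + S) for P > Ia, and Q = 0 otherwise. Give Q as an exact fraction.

Dry (AMC I): CN(I) = 4.2·67/(10 − 0.058·67) = (1407/5)/(3057/500) = 46900/1019 ≈ 46.026
Retention S: 1000/CN − 10 with CN=46.026 → S = 5500/469 ≈ 11.727 in
Initial abstraction Ia = S/5 = (5500/469)/5 = 1100/469 ≈ 2.345 in
Excess rainfall: 13.910 − 2.345 = 11.565 in; P > Ia so Q > 0
Q: (542379/46900)² ÷ (1092379/46900) = 294174979641/51232575100 in (≈ 5.742 in)

Q = 294174979641/51232575100 in ≈ 5.742 in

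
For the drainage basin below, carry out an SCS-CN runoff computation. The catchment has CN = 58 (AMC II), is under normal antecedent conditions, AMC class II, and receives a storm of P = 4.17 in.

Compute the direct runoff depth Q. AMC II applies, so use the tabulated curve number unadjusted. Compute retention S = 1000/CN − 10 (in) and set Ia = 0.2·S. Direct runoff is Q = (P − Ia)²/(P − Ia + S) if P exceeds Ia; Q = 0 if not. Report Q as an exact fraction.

Q = 20766483/27929900 in ≈ 0.744 in

Average conditions: CN = 58 (no AMC adjustment).
Retention S: 1000/CN − 10 with CN=58.000 → S = 210/29 ≈ 7.241 in
Ia = 0.2S: 0.2·7.241 = 1.448 in (exactly 42/29)
Excess rainfall: 4.170 − 1.448 = 2.722 in; P > Ia so Q > 0
Runoff Q = (P−Ia)²/(P−Ia+S) = (2.722)²/(2.722+7.241) = 20766483/27929900 ≈ 0.744 in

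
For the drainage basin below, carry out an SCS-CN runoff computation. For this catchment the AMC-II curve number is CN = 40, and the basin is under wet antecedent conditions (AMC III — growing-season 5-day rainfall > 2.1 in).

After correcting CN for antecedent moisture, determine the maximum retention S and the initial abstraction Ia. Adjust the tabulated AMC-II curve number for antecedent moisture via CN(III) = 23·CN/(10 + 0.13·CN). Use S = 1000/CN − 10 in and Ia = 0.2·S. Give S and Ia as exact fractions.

S = 150/23 in ≈ 6.522 in; Ia = 30/23 in ≈ 1.304 in

Adjust CN=40 to AMC III: 23·40/(10 + 0.13·40) → 920 ÷ (76/5) = 1150/19 ≈ 60.526
S = 1000/(1150/19) − 10 = 150/23 in ≈ 6.522 in
Initial abstraction Ia = S/5 = (150/23)/5 = 30/23 ≈ 1.304 in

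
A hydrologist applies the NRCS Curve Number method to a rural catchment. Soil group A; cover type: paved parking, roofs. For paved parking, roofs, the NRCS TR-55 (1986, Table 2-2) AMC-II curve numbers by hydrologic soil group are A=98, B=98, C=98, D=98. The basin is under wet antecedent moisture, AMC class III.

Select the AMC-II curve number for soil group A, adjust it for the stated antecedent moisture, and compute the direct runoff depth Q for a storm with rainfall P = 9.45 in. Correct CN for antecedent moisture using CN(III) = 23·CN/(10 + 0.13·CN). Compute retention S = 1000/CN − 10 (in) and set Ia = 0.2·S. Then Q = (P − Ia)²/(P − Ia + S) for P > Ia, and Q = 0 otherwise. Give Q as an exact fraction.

NRCS table: paved parking, roofs, soil group A → CN(II) = 98
Adjust CN=98 to AMC III: 23·98/(10 + 0.13·98) → 2254 ÷ (1137/50) = 112700/1137 ≈ 99.120
Retention S: 1000/CN − 10 with CN=99.120 → S = 100/1127 ≈ 0.089 in
Initial abstraction Ia = S/5 = (100/1127)/5 = 20/1127 ≈ 0.018 in
P − Ia = 9.450 − 0.018 = 212603/22540 ≈ 9.432 in (> 0, runoff occurs)
Runoff Q = (P−Ia)²/(P−Ia+S) = (9.432)²/(9.432+0.089) = 45200035609/4837151620 ≈ 9.344 in

Q = 45200035609/4837151620 in ≈ 9.344 in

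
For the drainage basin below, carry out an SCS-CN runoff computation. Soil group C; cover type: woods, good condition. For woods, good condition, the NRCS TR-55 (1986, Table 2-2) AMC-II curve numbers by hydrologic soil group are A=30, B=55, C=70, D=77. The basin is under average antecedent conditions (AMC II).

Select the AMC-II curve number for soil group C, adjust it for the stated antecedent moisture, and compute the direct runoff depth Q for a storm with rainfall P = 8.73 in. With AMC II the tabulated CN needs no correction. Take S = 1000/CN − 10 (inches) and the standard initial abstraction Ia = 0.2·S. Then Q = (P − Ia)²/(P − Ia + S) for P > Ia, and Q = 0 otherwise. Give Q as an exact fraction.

NRCS table: woods, good condition, soil group C → CN(II) = 70
CN(II) = 70; AMC II needs no correction.
Max retention: S = 1000/70 − 10 = 30/7 in (≈ 4.286 in)
Ia = 0.2·(30/7) = 6/7 in ≈ 0.857 in
Excess rainfall: 8.730 − 0.857 = 7.873 in; P > Ia so Q > 0
Q: (5511/700)² ÷ (8511/700) = 10123707/1985900 in (≈ 5.098 in)

Q = 10123707/1985900 in ≈ 5.098 in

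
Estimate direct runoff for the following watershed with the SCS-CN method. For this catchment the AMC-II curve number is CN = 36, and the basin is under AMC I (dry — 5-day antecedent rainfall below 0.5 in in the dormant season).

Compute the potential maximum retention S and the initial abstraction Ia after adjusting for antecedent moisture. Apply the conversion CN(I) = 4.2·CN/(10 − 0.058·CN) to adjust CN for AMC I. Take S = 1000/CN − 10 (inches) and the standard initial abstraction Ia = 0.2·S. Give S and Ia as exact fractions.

S = 8000/189 in ≈ 42.328 in; Ia = 1600/189 in ≈ 8.466 in

Adjust CN=36 to AMC I: 4.2·36/(10 − 0.058·36) → (756/5) ÷ (989/125) = 18900/989 ≈ 19.110
Max retention: S = 1000/(18900/989) − 10 = 8000/189 in (≈ 42.328 in)
Initial abstraction Ia = S/5 = (8000/189)/5 = 1600/189 ≈ 8.466 in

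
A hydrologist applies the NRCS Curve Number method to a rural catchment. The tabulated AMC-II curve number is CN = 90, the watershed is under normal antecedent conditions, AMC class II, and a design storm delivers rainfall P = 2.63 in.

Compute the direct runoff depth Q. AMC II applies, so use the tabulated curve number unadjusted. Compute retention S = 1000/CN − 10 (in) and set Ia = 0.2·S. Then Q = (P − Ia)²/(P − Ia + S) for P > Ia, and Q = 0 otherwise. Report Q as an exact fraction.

Q = 4695889/2850300 in ≈ 1.648 in

CN(II) = 90; AMC II needs no correction.
Max retention: S = 1000/90 − 10 = 10/9 in (≈ 1.111 in)
Ia = 0.2·(10/9) = 2/9 in ≈ 0.222 in
Excess rainfall: 2.630 − 0.222 = 2.408 in; P > Ia so Q > 0
Q: (2167/900)² ÷ (3167/900) = 4695889/2850300 in (≈ 1.648 in)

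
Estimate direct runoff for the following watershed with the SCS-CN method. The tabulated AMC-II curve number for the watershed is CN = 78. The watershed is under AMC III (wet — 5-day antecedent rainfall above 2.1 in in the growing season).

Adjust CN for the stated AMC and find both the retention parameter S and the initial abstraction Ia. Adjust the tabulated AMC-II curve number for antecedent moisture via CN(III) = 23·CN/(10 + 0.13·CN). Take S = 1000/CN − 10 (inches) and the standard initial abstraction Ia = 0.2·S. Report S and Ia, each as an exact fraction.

Adjust CN=78 to AMC III: 23·78/(10 + 0.13·78) → 1794 ÷ (1007/50) = 89700/1007 ≈ 89.076
Retention S: 1000/CN − 10 with CN=89.076 → S = 1100/897 ≈ 1.226 in
Initial abstraction Ia = S/5 = (1100/897)/5 = 220/897 ≈ 0.245 in

S = 1100/897 in ≈ 1.226 in; Ia = 220/897 in ≈ 0.245 in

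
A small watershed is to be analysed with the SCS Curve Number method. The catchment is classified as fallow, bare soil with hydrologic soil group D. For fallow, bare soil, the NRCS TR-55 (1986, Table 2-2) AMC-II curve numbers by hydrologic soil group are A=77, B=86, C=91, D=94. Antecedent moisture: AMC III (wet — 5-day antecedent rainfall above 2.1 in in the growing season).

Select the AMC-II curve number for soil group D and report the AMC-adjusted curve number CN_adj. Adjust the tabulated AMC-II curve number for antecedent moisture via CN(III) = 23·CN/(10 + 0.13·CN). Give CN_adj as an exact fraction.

CN_adj = 108100/1111 ≈ 97.300

NRCS table: fallow, bare soil, soil group D → CN(II) = 94
Adjust CN=94 to AMC III: 23·94/(10 + 0.13·94) → 2162 ÷ (1111/50) = 108100/1111 ≈ 97.300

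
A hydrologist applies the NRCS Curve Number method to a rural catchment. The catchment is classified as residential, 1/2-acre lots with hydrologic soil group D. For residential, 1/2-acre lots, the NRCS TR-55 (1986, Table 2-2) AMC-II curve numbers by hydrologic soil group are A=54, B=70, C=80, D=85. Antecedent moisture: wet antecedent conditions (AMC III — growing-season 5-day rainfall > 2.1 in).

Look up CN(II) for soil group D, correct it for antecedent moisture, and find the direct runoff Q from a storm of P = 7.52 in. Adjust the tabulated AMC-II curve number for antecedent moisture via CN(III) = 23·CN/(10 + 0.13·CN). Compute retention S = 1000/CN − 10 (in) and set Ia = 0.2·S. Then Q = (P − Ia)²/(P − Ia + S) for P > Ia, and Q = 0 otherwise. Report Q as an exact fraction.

Q = 1296288016/194297675 in ≈ 6.672 in

NRCS table: residential, 1/2-acre lots, soil group D → CN(II) = 85
Wet (AMC III): CN(III) = 23·85/(10 + 0.13·85) = 1955/(421/20) = 39100/421 ≈ 92.874
Max retention: S = 1000/(39100/421) − 10 = 300/391 in (≈ 0.767 in)
Ia = 0.2S: 0.2·0.767 = 0.153 in (exactly 60/391)
Excess rainfall: 7.520 − 0.153 = 7.367 in; P > Ia so Q > 0
Q = (72008/9775)²/((72008/9775) + 300/391) = (5185152064/95550625)/(79508/9775) = 1296288016/194297675 in ≈ 6.672 in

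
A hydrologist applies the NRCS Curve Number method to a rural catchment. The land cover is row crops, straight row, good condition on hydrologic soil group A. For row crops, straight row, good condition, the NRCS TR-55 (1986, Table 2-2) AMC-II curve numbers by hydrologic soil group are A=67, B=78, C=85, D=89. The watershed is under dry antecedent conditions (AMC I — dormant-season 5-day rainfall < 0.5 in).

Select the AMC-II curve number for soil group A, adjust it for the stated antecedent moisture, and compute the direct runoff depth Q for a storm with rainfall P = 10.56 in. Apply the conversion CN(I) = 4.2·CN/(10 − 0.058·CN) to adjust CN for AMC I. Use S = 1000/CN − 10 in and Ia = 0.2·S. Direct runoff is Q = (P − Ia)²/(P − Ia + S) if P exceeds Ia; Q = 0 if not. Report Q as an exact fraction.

Q = 105417862/31153325 in ≈ 3.384 in

NRCS table: row crops, straight row, good condition, soil group A → CN(II) = 67
CN(I) from CN(II)=67: (4.2·67)/(10 − 0.058·67) = 46900/1019 ≈ 46.026
Retention S: 1000/CN − 10 with CN=46.026 → S = 5500/469 ≈ 11.727 in
Initial abstraction Ia = S/5 = (5500/469)/5 = 1100/469 ≈ 2.345 in
P − Ia = 10.560 − 2.345 = 96316/11725 ≈ 8.215 in (> 0, runoff occurs)
Runoff Q = (P−Ia)²/(P−Ia+S) = (8.215)²/(8.215+11.727) = 105417862/31153325 ≈ 3.384 in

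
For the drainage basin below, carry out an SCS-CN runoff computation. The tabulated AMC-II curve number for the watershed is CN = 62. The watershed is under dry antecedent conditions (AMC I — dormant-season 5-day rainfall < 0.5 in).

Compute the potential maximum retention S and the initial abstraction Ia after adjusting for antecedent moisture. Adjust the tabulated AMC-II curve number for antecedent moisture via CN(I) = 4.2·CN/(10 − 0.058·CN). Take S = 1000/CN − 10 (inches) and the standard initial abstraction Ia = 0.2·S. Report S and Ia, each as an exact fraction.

S = 9500/651 in ≈ 14.593 in; Ia = 1900/651 in ≈ 2.919 in

Dry (AMC I): CN(I) = 4.2·62/(10 − 0.058·62) = (1302/5)/(1601/250) = 65100/1601 ≈ 40.662
Max retention: S = 1000/(65100/1601) − 10 = 9500/651 in (≈ 14.593 in)
Ia = 0.2S: 0.2·14.593 = 2.919 in (exactly 1900/651)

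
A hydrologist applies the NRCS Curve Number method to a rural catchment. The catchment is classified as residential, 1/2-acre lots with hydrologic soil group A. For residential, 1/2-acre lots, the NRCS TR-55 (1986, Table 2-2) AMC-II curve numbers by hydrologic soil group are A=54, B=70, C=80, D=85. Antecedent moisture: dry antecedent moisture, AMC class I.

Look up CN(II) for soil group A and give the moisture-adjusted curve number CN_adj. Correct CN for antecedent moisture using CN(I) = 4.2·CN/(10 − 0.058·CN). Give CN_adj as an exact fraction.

NRCS table: residential, 1/2-acre lots, soil group A → CN(II) = 54
CN(I) from CN(II)=54: (4.2·54)/(10 − 0.058·54) = 56700/1717 ≈ 33.023

CN_adj = 56700/1717 ≈ 33.023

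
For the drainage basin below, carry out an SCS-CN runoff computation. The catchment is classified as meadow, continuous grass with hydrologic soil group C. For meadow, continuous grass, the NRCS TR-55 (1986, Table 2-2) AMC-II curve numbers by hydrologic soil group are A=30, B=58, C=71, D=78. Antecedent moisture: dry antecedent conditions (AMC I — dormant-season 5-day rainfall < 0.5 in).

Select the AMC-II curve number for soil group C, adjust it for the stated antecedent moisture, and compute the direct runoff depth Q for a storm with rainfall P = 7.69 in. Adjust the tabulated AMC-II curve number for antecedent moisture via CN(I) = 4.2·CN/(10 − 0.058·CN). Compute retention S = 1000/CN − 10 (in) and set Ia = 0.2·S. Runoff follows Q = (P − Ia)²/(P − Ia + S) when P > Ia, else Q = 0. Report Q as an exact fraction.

Q = 733727583241/343910928900 in ≈ 2.133 in

NRCS table: meadow, continuous grass, soil group C → CN(II) = 71
Dry (AMC I): CN(I) = 4.2·71/(10 − 0.058·71) = (1491/5)/(2941/500) = 149100/2941 ≈ 50.697
Retention S: 1000/CN − 10 with CN=50.697 → S = 14500/1491 ≈ 9.725 in
Initial abstraction Ia = S/5 = (14500/1491)/5 = 2900/1491 ≈ 1.945 in
Excess rainfall: 7.690 − 1.945 = 5.745 in; P > Ia so Q > 0
Q: (856579/149100)² ÷ (2306579/149100) = 733727583241/343910928900 in (≈ 2.133 in)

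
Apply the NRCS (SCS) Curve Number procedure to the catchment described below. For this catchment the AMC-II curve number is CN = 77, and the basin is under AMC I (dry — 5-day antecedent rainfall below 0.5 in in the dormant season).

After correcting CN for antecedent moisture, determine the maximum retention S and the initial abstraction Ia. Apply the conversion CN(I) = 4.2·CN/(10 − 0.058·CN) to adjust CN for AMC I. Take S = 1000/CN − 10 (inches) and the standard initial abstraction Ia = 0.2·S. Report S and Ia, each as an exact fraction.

S = 11500/1617 in ≈ 7.112 in; Ia = 2300/1617 in ≈ 1.422 in

Dry (AMC I): CN(I) = 4.2·77/(10 − 0.058·77) = (1617/5)/(2767/500) = 161700/2767 ≈ 58.439
S = 1000/(161700/2767) − 10 = 11500/1617 in ≈ 7.112 in
Ia = 0.2S: 0.2·7.112 = 1.422 in (exactly 2300/1617)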